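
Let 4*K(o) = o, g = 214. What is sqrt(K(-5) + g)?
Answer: sqrt(851)/2 ≈ 14.586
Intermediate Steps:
K(o) = o/4
sqrt(K(-5) + g) = sqrt((1/4)*(-5) + 214) = sqrt(-5/4 + 214) = sqrt(851/4) = sqrt(851)/2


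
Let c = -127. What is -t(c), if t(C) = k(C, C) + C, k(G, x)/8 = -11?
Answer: 215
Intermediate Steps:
k(G, x) = -88 (k(G, x) = 8*(-11) = -88)
t(C) = -88 + C
-t(c) = -(-88 - 127) = -1*(-215) = 215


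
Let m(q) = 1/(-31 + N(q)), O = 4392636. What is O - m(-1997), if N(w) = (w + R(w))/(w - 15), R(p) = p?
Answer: 128216653210/29189 ≈ 4.3926e+6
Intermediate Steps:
N(w) = 2*w/(-15 + w) (N(w) = (w + w)/(w - 15) = (2*w)/(-15 + w) = 2*w/(-15 + w))
m(q) = 1/(-31 + 2*q/(-15 + q))
O - m(-1997) = 4392636 - (15 - 1*(-1997))/(-465 + 29*(-1997)) = 4392636 - (15 + 1997)/(-465 - 57913) = 4392636 - 2012/(-58378) = 4392636 - (-1)*2012/58378 = 4392636 - 1*(-1006/29189) = 4392636 + 1006/29189 = 128216653210/29189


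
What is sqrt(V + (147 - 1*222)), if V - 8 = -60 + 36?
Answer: I*sqrt(91) ≈ 9.5394*I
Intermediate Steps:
V = -16 (V = 8 + (-60 + 36) = 8 - 24 = -16)
sqrt(V + (147 - 1*222)) = sqrt(-16 + (147 - 1*222)) = sqrt(-16 + (147 - 222)) = sqrt(-16 - 75) = sqrt(-91) = I*sqrt(91)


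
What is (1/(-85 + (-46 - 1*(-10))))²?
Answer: 1/14641 ≈ 6.8301e-5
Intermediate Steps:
(1/(-85 + (-46 - 1*(-10))))² = (1/(-85 + (-46 + 10)))² = (1/(-85 - 36))² = (1/(-121))² = (-1/121)² = 1/14641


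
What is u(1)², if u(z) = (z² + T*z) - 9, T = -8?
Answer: 256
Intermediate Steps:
u(z) = -9 + z² - 8*z (u(z) = (z² - 8*z) - 9 = -9 + z² - 8*z)
u(1)² = (-9 + 1² - 8*1)² = (-9 + 1 - 8)² = (-16)² = 256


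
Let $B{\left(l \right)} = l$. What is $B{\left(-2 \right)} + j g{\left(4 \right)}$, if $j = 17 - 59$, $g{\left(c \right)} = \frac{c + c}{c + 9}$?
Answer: $- \frac{362}{13} \approx -27.846$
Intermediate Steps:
$g{\left(c \right)} = \frac{2 c}{9 + c}$
$j = -42$ ($j = 17 - 59 = -42$)
$B{\left(-2 \right)} + j g{\left(4 \right)} = -2 - 42 \cdot 2 \cdot 4 \frac{1}{9 + 4} = -2 - 42 \cdot 2 \cdot 4 \cdot \frac{1}{13} = -2 - \frac{336}{13} = - \frac{362}{13}$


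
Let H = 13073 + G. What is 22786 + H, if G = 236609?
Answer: 272468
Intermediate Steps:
H = 249682 (H = 13073 + 236609 = 249682)
22786 + H = 22786 + 249682 = 272468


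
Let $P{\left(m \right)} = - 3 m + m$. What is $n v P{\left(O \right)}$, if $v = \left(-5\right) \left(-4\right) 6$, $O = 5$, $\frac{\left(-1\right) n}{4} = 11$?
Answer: $52800$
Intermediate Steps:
$n = -44$ ($n = \left(-4\right) 11 = -44$)
$P{\left(m \right)} = - 2 m$
$v = 120$ ($v = 20 \cdot 6 = 120$)
$n v P{\left(O \right)} = \left(-44\right) 120 \left(\left(-2\right) 5\right) = \left(-5280\right) \left(-10\right) = 52800$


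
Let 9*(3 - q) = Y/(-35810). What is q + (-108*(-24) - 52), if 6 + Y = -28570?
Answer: 409777447/161145 ≈ 2542.9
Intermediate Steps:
Y = -28576 (Y = -6 - 28570 = -28576)
q = 469147/161145 (q = 3 - (-28576)/(9*(-35810)) = 3 - (-28576)*(-1)/(9*35810) = 3 - ⅑*14288/17905 = 3 - 14288/161145 = 469147/161145 ≈ 2.9113)
q + (-108*(-24) - 52) = 469147/161145 + (-108*(-24) - 52) = 469147/161145 + (2592 - 52) = 469147/161145 + 2540 = 409777447/161145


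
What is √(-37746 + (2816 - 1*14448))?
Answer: I*√49378 ≈ 222.21*I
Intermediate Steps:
√(-37746 + (2816 - 1*14448)) = √(-37746 + (2816 - 14448)) = √(-37746 - 11632) = √(-49378) = I*√49378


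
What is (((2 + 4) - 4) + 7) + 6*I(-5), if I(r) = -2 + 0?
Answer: -3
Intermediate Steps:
I(r) = -2
(((2 + 4) - 4) + 7) + 6*I(-5) = (((2 + 4) - 4) + 7) + 6*(-2) = ((6 - 4) + 7) - 12 = (2 + 7) - 12 = 9 - 12 = -3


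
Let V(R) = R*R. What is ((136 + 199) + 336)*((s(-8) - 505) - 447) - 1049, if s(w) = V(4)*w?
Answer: -725729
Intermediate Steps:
V(R) = R²
s(w) = 16*w (s(w) = 4²*w = 16*w)
((136 + 199) + 336)*((s(-8) - 505) - 447) - 1049 = ((136 + 199) + 336)*((16*(-8) - 505) - 447) - 1049 = (335 + 336)*((-128 - 505) - 447) - 1049 = 671*(-633 - 447) - 1049 = 671*(-1080) - 1049 = -724680 - 1049 = -725729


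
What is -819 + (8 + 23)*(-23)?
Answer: -1532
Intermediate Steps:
-819 + (8 + 23)*(-23) = -819 + 31*(-23) = -819 - 713 = -1532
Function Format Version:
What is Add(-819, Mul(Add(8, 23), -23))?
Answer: -1532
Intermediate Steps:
Add(-819, Mul(Add(8, 23), -23)) = Add(-819, Mul(31, -23)) = Add(-819, -713) = -1532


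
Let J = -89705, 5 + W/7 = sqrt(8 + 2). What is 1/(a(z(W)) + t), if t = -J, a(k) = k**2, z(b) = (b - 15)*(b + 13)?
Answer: 1031593/183497791445 + 320544*sqrt(10)/183497791445 ≈ 1.1146e-5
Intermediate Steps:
W = -35 + 7*sqrt(10) (W = -35 + 7*sqrt(8 + 2) = -35 + 7*sqrt(10) ≈ -12.864)
z(b) = (-15 + b)*(13 + b)
t = 89705 (t = -1*(-89705) = 89705)
1/(a(z(W)) + t) = 1/((-195 + (-35 + 7*sqrt(10))**2 - 2*(-35 + 7*sqrt(10)))**2 + 89705) = 1/((-195 + (-35 + 7*sqrt(10))**2 + (70 - 14*sqrt(10)))**2 + 89705) = 1/((-125 + (-35 + 7*sqrt(10))**2 - 14*sqrt(10))**2 + 89705) = 1/(89705 + (-125 + (-35 + 7*sqrt(10))**2 - 14*sqrt(10))**2)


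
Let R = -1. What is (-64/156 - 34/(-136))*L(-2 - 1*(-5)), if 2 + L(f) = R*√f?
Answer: 25/78 + 25*√3/156 ≈ 0.59809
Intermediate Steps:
L(f) = -2 - √f
(-64/156 - 34/(-136))*L(-2 - 1*(-5)) = (-64/156 - 34/(-136))*(-2 - √(-2 - 1*(-5))) = (-64*1/156 - 34*(-1/136))*(-2 - √(-2 + 5)) = (-16/39 + ¼)*(-2 - √3) = -25*(-2 - √3)/156 = 25/78 + 25*√3/156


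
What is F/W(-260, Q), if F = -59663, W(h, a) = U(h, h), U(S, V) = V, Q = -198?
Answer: 59663/260 ≈ 229.47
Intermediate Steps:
W(h, a) = h
F/W(-260, Q) = -59663/(-260) = -59663*(-1/260) = 59663/260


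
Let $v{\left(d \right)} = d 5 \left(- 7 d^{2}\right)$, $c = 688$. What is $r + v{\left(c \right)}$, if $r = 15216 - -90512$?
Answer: $-11398017792$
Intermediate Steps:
$v{\left(d \right)} = - 35 d^{3}$ ($v{\left(d \right)} = 5 d \left(- 7 d^{2}\right) = - 35 d^{3}$)
$r = 105728$ ($r = 15216 + 90512 = 105728$)
$r + v{\left(c \right)} = 105728 - 35 \cdot 688^{3} = 105728 - 11398123520 = -11398017792$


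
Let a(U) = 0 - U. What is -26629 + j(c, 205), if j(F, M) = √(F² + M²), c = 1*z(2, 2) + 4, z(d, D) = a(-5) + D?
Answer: -26629 + √42146 ≈ -26424.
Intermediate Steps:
a(U) = -U
z(d, D) = 5 + D (z(d, D) = -1*(-5) + D = 5 + D)
c = 11 (c = 1*(5 + 2) + 4 = 1*7 + 4 = 7 + 4 = 11)
-26629 + j(c, 205) = -26629 + √(11² + 205²) = -26629 + √(121 + 42025) = -26629 + √42146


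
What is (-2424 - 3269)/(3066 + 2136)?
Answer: -5693/5202 ≈ -1.0944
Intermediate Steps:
(-2424 - 3269)/(3066 + 2136) = -5693/5202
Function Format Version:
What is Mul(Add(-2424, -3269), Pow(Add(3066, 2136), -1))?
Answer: Rational(-5693, 5202) ≈ -1.0944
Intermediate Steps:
Mul(Add(-2424, -3269), Pow(Add(3066, 2136), -1)) = Mul(-5693, Pow(5202, -1)) = Mul(-5693, Rational(1, 5202)) = Rational(-5693, 5202)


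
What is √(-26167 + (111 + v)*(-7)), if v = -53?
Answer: I*√26573 ≈ 163.01*I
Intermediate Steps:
√(-26167 + (111 + v)*(-7)) = √(-26167 + (111 - 53)*(-7)) = √(-26167 + 58*(-7)) = √(-26167 - 406) = √(-26573) = I*√26573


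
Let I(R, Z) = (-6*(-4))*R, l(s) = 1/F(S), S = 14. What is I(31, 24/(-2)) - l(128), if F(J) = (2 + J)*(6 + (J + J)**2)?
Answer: 9404159/12640 ≈ 744.00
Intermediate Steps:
F(J) = (2 + J)*(6 + 4*J**2) (F(J) = (2 + J)*(6 + (2*J)**2) = (2 + J)*(6 + 4*J**2))
l(s) = 1/12640 (l(s) = 1/(12 + 4*14**3 + 6*14 + 8*14**2) = 1/(12 + 4*2744 + 84 + 8*196) = 1/(12 + 10976 + 84 + 1568) = 1/12640)
I(R, Z) = 24*R
I(31, 24/(-2)) - l(128) = 24*31 - 1*1/12640 = 744 - 1/12640 = 9404159/12640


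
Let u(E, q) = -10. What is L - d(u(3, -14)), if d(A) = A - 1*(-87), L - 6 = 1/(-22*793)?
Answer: -1238667/17446 ≈ -71.000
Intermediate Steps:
L = 104675/17446 (L = 6 + 1/(-22*793) = 6 + 1/(-17446) = 6 - 1/17446 = 104675/17446 ≈ 5.9999)
d(A) = 87 + A (d(A) = A + 87 = 87 + A)
L - d(u(3, -14)) = 104675/17446 - (87 - 10) = 104675/17446 - 1*77 = 104675/17446 - 77 = -1238667/17446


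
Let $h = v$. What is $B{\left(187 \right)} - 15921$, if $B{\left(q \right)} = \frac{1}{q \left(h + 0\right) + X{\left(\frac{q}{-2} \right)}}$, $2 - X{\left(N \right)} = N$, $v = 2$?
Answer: $- \frac{14949817}{939} \approx -15921.0$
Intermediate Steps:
$X{\left(N \right)} = 2 - N$
$h = 2$
$B{\left(q \right)} = \frac{1}{2 + \frac{5 q}{2}}$ ($B{\left(q \right)} = \frac{1}{q \left(2 + 0\right) - \left(-2 + \frac{q}{-2}\right)} = \frac{1}{q 2 - \left(-2 + q \left(- \frac{1}{2}\right)\right)} = \frac{1}{2 q - \left(-2 - \frac{q}{2}\right)} = \frac{1}{2 q + \left(2 + \frac{q}{2}\right)} = \frac{1}{2 + \frac{5 q}{2}}$)
$B{\left(187 \right)} - 15921 = \frac{2}{4 + 5 \cdot 187} - 15921 = \frac{2}{4 + 935} - 15921 = \frac{2}{939} - 15921 = - \frac{14949817}{939}$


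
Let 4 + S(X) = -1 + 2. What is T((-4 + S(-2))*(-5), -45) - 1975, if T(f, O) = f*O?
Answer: -3550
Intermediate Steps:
S(X) = -3 (S(X) = -4 + (-1 + 2) = -4 + 1 = -3)
T(f, O) = O*f
T((-4 + S(-2))*(-5), -45) - 1975 = -45*(-4 - 3)*(-5) - 1975 = -(-315)*(-5) - 1975 = -45*35 - 1975 = -1575 - 1975 = -3550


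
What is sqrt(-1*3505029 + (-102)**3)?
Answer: I*sqrt(4566237) ≈ 2136.9*I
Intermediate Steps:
sqrt(-1*3505029 + (-102)**3) = sqrt(-3505029 - 1061208) = sqrt(-4566237) = I*sqrt(4566237)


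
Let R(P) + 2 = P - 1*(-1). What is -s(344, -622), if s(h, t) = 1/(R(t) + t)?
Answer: 1/1245 ≈ 0.00080321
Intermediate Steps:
R(P) = -1 + P (R(P) = -2 + (P - 1*(-1)) = -2 + (P + 1) = -2 + (1 + P) = -1 + P)
s(h, t) = 1/(-1 + 2*t) (s(h, t) = 1/((-1 + t) + t) = 1/(-1 + 2*t))
-s(344, -622) = -1/(-1 + 2*(-622)) = -1/(-1 - 1244) = -1/(-1245) = -1*(-1/1245) = 1/1245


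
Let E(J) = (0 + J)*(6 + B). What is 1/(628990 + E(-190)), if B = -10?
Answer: 1/629750 ≈ 1.5879e-6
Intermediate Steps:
E(J) = -4*J (E(J) = (0 + J)*(6 - 10) = J*(-4) = -4*J)
1/(628990 + E(-190)) = 1/(628990 - 4*(-190)) = 1/(628990 + 760) = 1/629750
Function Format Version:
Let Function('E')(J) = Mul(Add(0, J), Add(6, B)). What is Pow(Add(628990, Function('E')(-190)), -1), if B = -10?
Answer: Rational(1, 629750) ≈ 1.5879e-6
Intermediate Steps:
Function('E')(J) = Mul(-4, J) (Function('E')(J) = Mul(Add(0, J), Add(6, -10)) = Mul(J, -4) = Mul(-4, J))
Pow(Add(628990, Function('E')(-190)), -1) = Pow(Add(628990, Mul(-4, -190)), -1) = Pow(Add(628990, 760), -1) = Pow(629750, -1) = Rational(1, 629750)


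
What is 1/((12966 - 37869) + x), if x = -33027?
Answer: -1/57930 ≈ -1.7262e-5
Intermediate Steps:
1/((12966 - 37869) + x) = 1/((12966 - 37869) - 33027) = 1/(-24903 - 33027) = 1/(-57930) = -1/57930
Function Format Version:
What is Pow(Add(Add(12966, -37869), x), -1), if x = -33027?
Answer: Rational(-1, 57930) ≈ -1.7262e-5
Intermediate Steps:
Pow(Add(Add(12966, -37869), x), -1) = Pow(Add(Add(12966, -37869), -33027), -1) = Pow(Add(-24903, -33027), -1) = Pow(-57930, -1) = Rational(-1, 57930)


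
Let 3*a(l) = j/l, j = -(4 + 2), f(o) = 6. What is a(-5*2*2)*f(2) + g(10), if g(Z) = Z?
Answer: 53/5 ≈ 10.600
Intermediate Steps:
j = -6 (j = -1*6 = -6)
a(l) = -2/l (a(l) = (-6/l)/3 = -2/l)
a(-5*2*2)*f(2) + g(10) = -2/(-5*2*2)*6 + 10 = -2/((-10*2))*6 + 10 = -2/(-20)*6 + 10 = -2*(-1/20)*6 + 10 = (⅒)*6 + 10 = ⅗ + 10 = 53/5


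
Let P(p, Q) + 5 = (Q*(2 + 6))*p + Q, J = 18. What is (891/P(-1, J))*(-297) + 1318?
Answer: 437285/131 ≈ 3338.1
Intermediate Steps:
P(p, Q) = -5 + Q + 8*Q*p (P(p, Q) = -5 + ((Q*(2 + 6))*p + Q) = -5 + ((Q*8)*p + Q) = -5 + ((8*Q)*p + Q) = -5 + (8*Q*p + Q) = -5 + (Q + 8*Q*p) = -5 + Q + 8*Q*p)
(891/P(-1, J))*(-297) + 1318 = (891/(-5 + 18 + 8*18*(-1)))*(-297) + 1318 = (891/(-5 + 18 - 144))*(-297) + 1318 = (891/(-131))*(-297) + 1318 = (891*(-1/131))*(-297) + 1318 = -891/131*(-297) + 1318 = 264627/131 + 1318 = 437285/131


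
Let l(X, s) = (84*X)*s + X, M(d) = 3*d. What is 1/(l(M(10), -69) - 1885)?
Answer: -1/175735 ≈ -5.6904e-6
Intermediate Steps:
l(X, s) = X + 84*X*s (l(X, s) = 84*X*s + X = X + 84*X*s)
1/(l(M(10), -69) - 1885) = 1/((3*10)*(1 + 84*(-69)) - 1885) = 1/(30*(1 - 5796) - 1885) = 1/(30*(-5795) - 1885) = 1/(-173850 - 1885) = 1/(-175735) = -1/175735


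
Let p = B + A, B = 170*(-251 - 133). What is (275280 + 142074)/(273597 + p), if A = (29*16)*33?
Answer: 19874/10649 ≈ 1.8663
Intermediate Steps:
A = 15312 (A = 464*33 = 15312)
B = -65280 (B = 170*(-384) = -65280)
p = -49968 (p = -65280 + 15312 = -49968)
(275280 + 142074)/(273597 + p) = (275280 + 142074)/(273597 - 49968) = 417354/223629 = 417354*(1/223629) = 19874/10649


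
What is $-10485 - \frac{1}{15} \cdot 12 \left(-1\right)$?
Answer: $- \frac{52421}{5} \approx -10484.0$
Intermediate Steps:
$-10485 - \frac{1}{15} \cdot 12 \left(-1\right) = -10485 - \frac{4}{5} \left(-1\right) = -10485 - - \frac{4}{5} = -10485 + \frac{4}{5} = - \frac{52421}{5}$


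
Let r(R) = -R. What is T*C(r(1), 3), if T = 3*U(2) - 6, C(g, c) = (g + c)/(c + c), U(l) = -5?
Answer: -7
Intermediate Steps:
C(g, c) = (c + g)/(2*c) (C(g, c) = (c + g)/((2*c)) = (c + g)*(1/(2*c)) = (c + g)/(2*c))
T = -21 (T = 3*(-5) - 6 = -15 - 6 = -21)
T*C(r(1), 3) = -21*(3 - 1*1)/(2*3) = -21*(3 - 1)/(2*3) = -21*2/(2*3) = -21*1/3 = -7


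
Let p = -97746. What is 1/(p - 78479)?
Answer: -1/176225 ≈ -5.6746e-6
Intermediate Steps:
1/(p - 78479) = 1/(-97746 - 78479) = 1/(-176225) = -1/176225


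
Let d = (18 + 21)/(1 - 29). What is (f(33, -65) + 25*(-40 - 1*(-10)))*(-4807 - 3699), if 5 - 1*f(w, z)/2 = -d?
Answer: 44226947/7 ≈ 6.3181e+6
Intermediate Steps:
d = -39/28 (d = 39/(-28) = 39*(-1/28) = -39/28 ≈ -1.3929)
f(w, z) = 101/14 (f(w, z) = 10 - (-2)*(-39)/28 = 10 - 2*39/28 = 10 - 39/14 = 101/14)
(f(33, -65) + 25*(-40 - 1*(-10)))*(-4807 - 3699) = (101/14 + 25*(-40 - 1*(-10)))*(-4807 - 3699) = (101/14 + 25*(-40 + 10))*(-8506) = (101/14 + 25*(-30))*(-8506) = (101/14 - 750)*(-8506) = -10399/14*(-8506) = 44226947/7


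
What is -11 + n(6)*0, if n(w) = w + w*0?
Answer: -11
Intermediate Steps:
n(w) = w (n(w) = w + 0 = w)
-11 + n(6)*0 = -11 + 6*0 = -11 + 0 = -11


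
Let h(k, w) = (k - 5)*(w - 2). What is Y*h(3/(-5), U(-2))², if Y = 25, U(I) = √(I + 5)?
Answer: 5488 - 3136*√3 ≈ 56.289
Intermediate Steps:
U(I) = √(5 + I)
h(k, w) = (-5 + k)*(-2 + w)
Y*h(3/(-5), U(-2))² = 25*(10 - 5*√(5 - 2) - 6/(-5) + (3/(-5))*√(5 - 2))² = 25*(10 - 5*√3 - 6*(-1)/5 + (3*(-⅕))*√3)² = 25*(10 - 5*√3 - 2*(-⅗) - 3*√3/5)² = 25*(10 - 5*√3 + 6/5 - 3*√3/5)² = 25*(56/5 - 28*√3/5)²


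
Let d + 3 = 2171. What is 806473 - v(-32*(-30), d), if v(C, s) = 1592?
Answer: 804881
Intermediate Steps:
d = 2168 (d = -3 + 2171 = 2168)
806473 - v(-32*(-30), d) = 806473 - 1*1592 = 806473 - 1592 = 804881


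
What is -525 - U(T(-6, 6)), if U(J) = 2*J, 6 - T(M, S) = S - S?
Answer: -537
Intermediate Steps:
T(M, S) = 6 (T(M, S) = 6 - (S - S) = 6 - 1*0 = 6 + 0 = 6)
-525 - U(T(-6, 6)) = -525 - 2*6 = -525 - 1*12 = -525 - 12 = -537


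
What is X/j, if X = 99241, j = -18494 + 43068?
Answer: 99241/24574 ≈ 4.0385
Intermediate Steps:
j = 24574
X/j = 99241/24574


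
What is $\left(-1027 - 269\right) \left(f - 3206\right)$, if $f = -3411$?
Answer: $8575632$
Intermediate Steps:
$\left(-1027 - 269\right) \left(f - 3206\right) = \left(-1027 - 269\right) \left(-3411 - 3206\right) = \left(-1296\right) \left(-6617\right) = 8575632$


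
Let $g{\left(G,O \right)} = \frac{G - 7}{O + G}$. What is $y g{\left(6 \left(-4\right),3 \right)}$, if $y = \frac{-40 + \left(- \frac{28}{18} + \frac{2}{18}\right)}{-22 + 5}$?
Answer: $\frac{11563}{3213} \approx 3.5988$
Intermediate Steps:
$g{\left(G,O \right)} = \frac{-7 + G}{G + O}$
$y = \frac{373}{153}$ ($y = \frac{-40 + \left(\left(-28\right) \frac{1}{18} + 2 \cdot \frac{1}{18}\right)}{-17} = \left(-40 + \left(- \frac{14}{9} + \frac{1}{9}\right)\right) \left(- \frac{1}{17}\right) = \left(-40 - \frac{13}{9}\right) \left(- \frac{1}{17}\right) = \left(- \frac{373}{9}\right) \left(- \frac{1}{17}\right) = \frac{373}{153} \approx 2.4379$)
$y g{\left(6 \left(-4\right),3 \right)} = \frac{373 \frac{-7 + 6 \left(-4\right)}{6 \left(-4\right) + 3}}{153} = \frac{373 \frac{-7 - 24}{-24 + 3}}{153} = \frac{373 \frac{1}{-21} \left(-31\right)}{153} = \frac{373 \left(\left(- \frac{1}{21}\right) \left(-31\right)\right)}{153} = \frac{373}{153} \cdot \frac{31}{21} = \frac{11563}{3213}$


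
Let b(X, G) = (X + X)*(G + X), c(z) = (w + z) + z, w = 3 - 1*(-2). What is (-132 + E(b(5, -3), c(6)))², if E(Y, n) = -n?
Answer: 22201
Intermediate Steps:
w = 5 (w = 3 + 2 = 5)
c(z) = 5 + 2*z (c(z) = (5 + z) + z = 5 + 2*z)
b(X, G) = 2*X*(G + X) (b(X, G) = (2*X)*(G + X) = 2*X*(G + X))
(-132 + E(b(5, -3), c(6)))² = (-132 - (5 + 2*6))² = (-132 - (5 + 12))² = (-132 - 1*17)² = (-132 - 17)² = (-149)² = 22201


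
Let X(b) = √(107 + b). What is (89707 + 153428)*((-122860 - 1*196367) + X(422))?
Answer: -77609664540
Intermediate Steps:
(89707 + 153428)*((-122860 - 1*196367) + X(422)) = (89707 + 153428)*((-122860 - 1*196367) + √(107 + 422)) = 243135*((-122860 - 196367) + √529) = 243135*(-319227 + 23) = 243135*(-319204) = -77609664540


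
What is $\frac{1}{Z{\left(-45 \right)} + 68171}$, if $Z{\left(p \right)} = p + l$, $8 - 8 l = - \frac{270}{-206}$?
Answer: $\frac{824}{56136513} \approx 1.4679 \cdot 10^{-5}$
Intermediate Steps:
$l = \frac{689}{824}$ ($l = 1 - \frac{\left(-270\right) \frac{1}{-206}}{8} = 1 - \frac{\left(-270\right) \left(- \frac{1}{206}\right)}{8} = 1 - \frac{135}{824} = \frac{689}{824} \approx 0.83617$)
$Z{\left(p \right)} = \frac{689}{824} + p$ ($Z{\left(p \right)} = p + \frac{689}{824} = \frac{689}{824} + p$)
$\frac{1}{Z{\left(-45 \right)} + 68171} = \frac{1}{\left(\frac{689}{824} - 45\right) + 68171} = \frac{1}{- \frac{36391}{824} + 68171} = \frac{1}{\frac{56136513}{824}} = \frac{824}{56136513}$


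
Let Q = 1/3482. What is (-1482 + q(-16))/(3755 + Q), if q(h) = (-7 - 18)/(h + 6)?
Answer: -5151619/13074911 ≈ -0.39401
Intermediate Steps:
q(h) = -25/(6 + h)
Q = 1/3482 ≈ 0.00028719
(-1482 + q(-16))/(3755 + Q) = (-1482 - 25/(6 - 16))/(3755 + 1/3482) = (-1482 - 25/(-10))/(13074911/3482) = (-1482 - 25*(-1/10))*(3482/13074911) = (-1482 + 5/2)*(3482/13074911) = -2959/2*3482/13074911 = -5151619/13074911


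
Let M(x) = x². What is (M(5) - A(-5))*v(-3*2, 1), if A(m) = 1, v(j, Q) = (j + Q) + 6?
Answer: 24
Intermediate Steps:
v(j, Q) = 6 + Q + j (v(j, Q) = (Q + j) + 6 = 6 + Q + j)
(M(5) - A(-5))*v(-3*2, 1) = (5² - 1*1)*(6 + 1 - 3*2) = (25 - 1)*(6 + 1 - 6) = 24*1 = 24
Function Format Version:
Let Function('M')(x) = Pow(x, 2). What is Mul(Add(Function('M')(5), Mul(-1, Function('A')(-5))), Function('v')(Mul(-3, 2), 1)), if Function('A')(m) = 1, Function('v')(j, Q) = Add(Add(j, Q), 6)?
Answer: 24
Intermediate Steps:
Function('v')(j, Q) = Add(6, Q, j) (Function('v')(j, Q) = Add(Add(Q, j), 6) = Add(6, Q, j))
Mul(Add(Function('M')(5), Mul(-1, Function('A')(-5))), Function('v')(Mul(-3, 2), 1)) = Mul(Add(Pow(5, 2), Mul(-1, 1)), Add(6, 1, Mul(-3, 2))) = Mul(Add(25, -1), Add(6, 1, -6)) = Mul(24, 1) = 24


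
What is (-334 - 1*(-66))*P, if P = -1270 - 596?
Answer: 500088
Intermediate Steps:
P = -1866
(-334 - 1*(-66))*P = (-334 - 1*(-66))*(-1866) = (-334 + 66)*(-1866) = -268*(-1866) = 500088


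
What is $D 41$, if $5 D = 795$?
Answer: $6519$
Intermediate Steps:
$D = 159$ ($D = \frac{1}{5} \cdot 795 = 159$)
$D 41 = 159 \cdot 41 = 6519$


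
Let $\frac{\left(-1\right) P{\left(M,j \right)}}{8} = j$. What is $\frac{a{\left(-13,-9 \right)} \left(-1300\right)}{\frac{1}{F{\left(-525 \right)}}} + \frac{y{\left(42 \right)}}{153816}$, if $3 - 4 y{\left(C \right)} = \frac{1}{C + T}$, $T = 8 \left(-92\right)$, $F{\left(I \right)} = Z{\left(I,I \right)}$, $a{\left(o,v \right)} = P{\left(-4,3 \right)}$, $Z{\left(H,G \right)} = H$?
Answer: $- \frac{6994148878077917}{426993216} \approx -1.638 \cdot 10^{7}$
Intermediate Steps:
$P{\left(M,j \right)} = - 8 j$
$a{\left(o,v \right)} = -24$ ($a{\left(o,v \right)} = \left(-8\right) 3 = -24$)
$F{\left(I \right)} = I$
$T = -736$
$y{\left(C \right)} = \frac{3}{4} - \frac{1}{4 \left(-736 + C\right)}$ ($y{\left(C \right)} = \frac{3}{4} - \frac{1}{4 \left(C - 736\right)} = \frac{3}{4} - \frac{1}{4 \left(-736 + C\right)}$)
$\frac{a{\left(-13,-9 \right)} \left(-1300\right)}{\frac{1}{F{\left(-525 \right)}}} + \frac{y{\left(42 \right)}}{153816} = \frac{\left(-24\right) \left(-1300\right)}{\frac{1}{-525}} + \frac{\frac{1}{4} \frac{1}{-736 + 42} \left(-2209 + 3 \cdot 42\right)}{153816} = \frac{31200}{- \frac{1}{525}} + \frac{-2209 + 126}{4 \left(-694\right)} \frac{1}{153816} = 31200 \left(-525\right) + \frac{1}{4} \left(- \frac{1}{694}\right) \left(-2083\right) \frac{1}{153816} = -16380000 + \frac{2083}{2776} \cdot \frac{1}{153816} = -16380000 + \frac{2083}{426993216} = - \frac{6994148878077917}{426993216}$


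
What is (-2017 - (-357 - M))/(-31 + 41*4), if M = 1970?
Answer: 310/133 ≈ 2.3308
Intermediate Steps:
(-2017 - (-357 - M))/(-31 + 41*4) = (-2017 - (-357 - 1*1970))/(-31 + 41*4) = (-2017 - (-357 - 1970))/(-31 + 164) = (-2017 - 1*(-2327))/133 = (-2017 + 2327)*(1/133) = 310*(1/133) = 310/133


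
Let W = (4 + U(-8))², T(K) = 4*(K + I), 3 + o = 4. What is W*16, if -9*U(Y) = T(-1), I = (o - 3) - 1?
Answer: 43264/81 ≈ 534.12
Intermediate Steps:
o = 1 (o = -3 + 4 = 1)
I = -3 (I = (1 - 3) - 1 = -2 - 1 = -3)
T(K) = -12 + 4*K (T(K) = 4*(K - 3) = 4*(-3 + K) = -12 + 4*K)
U(Y) = 16/9 (U(Y) = -(-12 + 4*(-1))/9 = -(-12 - 4)/9 = -⅑*(-16) = 16/9)
W = 2704/81 (W = (4 + 16/9)² = (52/9)² = 2704/81 ≈ 33.383)
W*16 = (2704/81)*16 = 43264/81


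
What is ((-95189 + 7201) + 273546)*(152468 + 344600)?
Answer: 92234943944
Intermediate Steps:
((-95189 + 7201) + 273546)*(152468 + 344600) = (-87988 + 273546)*497068 = 185558*497068 = 92234943944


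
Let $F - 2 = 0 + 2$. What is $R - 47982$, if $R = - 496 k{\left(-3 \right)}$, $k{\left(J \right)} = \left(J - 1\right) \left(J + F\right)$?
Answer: $-45998$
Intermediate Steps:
$F = 4$ ($F = 2 + \left(0 + 2\right) = 2 + 2 = 4$)
$k{\left(J \right)} = \left(-1 + J\right) \left(4 + J\right)$ ($k{\left(J \right)} = \left(J - 1\right) \left(J + 4\right) = \left(-1 + J\right) \left(4 + J\right)$)
$R = 1984$ ($R = - 496 \left(-4 + \left(-3\right)^{2} + 3 \left(-3\right)\right) = - 496 \left(-4 + 9 - 9\right) = \left(-496\right) \left(-4\right) = 1984$)
$R - 47982 = 1984 - 47982 = -45998$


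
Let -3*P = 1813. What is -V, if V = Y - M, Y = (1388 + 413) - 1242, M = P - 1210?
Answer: -7120/3 ≈ -2373.3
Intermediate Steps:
P = -1813/3 (P = -⅓*1813 = -1813/3 ≈ -604.33)
M = -5443/3 (M = -1813/3 - 1210 = -5443/3 ≈ -1814.3)
Y = 559 (Y = 1801 - 1242 = 559)
V = 7120/3 (V = 559 - 1*(-5443/3) = 559 + 5443/3 = 7120/3 ≈ 2373.3)
-V = -1*7120/3 = -7120/3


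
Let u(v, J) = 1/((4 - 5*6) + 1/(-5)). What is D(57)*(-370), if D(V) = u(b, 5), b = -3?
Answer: 1850/131 ≈ 14.122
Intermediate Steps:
u(v, J) = -5/131 (u(v, J) = 1/((4 - 30) - ⅕) = 1/(-26 - ⅕) = 1/(-131/5) = -5/131)
D(V) = -5/131
D(57)*(-370) = -5/131*(-370) = 1850/131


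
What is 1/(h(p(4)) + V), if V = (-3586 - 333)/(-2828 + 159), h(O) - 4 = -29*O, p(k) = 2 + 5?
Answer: -2669/527212 ≈ -0.0050625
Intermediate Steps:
p(k) = 7
h(O) = 4 - 29*O
V = 3919/2669 (V = -3919/(-2669) = -3919*(-1/2669) = 3919/2669 ≈ 1.4683)
1/(h(p(4)) + V) = 1/((4 - 29*7) + 3919/2669) = 1/((4 - 203) + 3919/2669) = 1/(-199 + 3919/2669) = 1/(-527212/2669) = -2669/527212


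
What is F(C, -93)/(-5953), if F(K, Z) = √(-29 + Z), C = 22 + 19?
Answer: -I*√122/5953 ≈ -0.0018554*I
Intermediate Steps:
C = 41
F(C, -93)/(-5953) = √(-29 - 93)/(-5953) = √(-122)*(-1/5953) = (I*√122)*(-1/5953) = -I*√122/5953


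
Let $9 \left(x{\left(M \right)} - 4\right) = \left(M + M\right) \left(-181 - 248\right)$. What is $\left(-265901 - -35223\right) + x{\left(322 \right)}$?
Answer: $- \frac{784114}{3} \approx -2.6137 \cdot 10^{5}$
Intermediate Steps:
$x{\left(M \right)} = 4 - \frac{286 M}{3}$ ($x{\left(M \right)} = 4 + \frac{\left(M + M\right) \left(-181 - 248\right)}{9} = 4 + \frac{2 M \left(-429\right)}{9} = 4 + \frac{\left(-858\right) M}{9} = 4 - \frac{286 M}{3}$)
$\left(-265901 - -35223\right) + x{\left(322 \right)} = \left(-265901 - -35223\right) + \left(4 - \frac{92092}{3}\right) = \left(-265901 + 35223\right) + \left(4 - \frac{92092}{3}\right) = -230678 - \frac{92080}{3} = - \frac{784114}{3}$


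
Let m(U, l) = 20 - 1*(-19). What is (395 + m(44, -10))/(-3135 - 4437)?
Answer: -217/3786 ≈ -0.057316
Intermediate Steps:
m(U, l) = 39 (m(U, l) = 20 + 19 = 39)
(395 + m(44, -10))/(-3135 - 4437) = (395 + 39)/(-3135 - 4437) = 434/(-7572) = 434*(-1/7572) = -217/3786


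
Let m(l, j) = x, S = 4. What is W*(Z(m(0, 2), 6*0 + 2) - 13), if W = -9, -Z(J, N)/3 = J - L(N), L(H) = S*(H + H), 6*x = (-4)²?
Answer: -243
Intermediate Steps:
x = 8/3 (x = (⅙)*(-4)² = (⅙)*16 = 8/3 ≈ 2.6667)
L(H) = 8*H (L(H) = 4*(H + H) = 4*(2*H) = 8*H)
m(l, j) = 8/3
Z(J, N) = -3*J + 24*N (Z(J, N) = -3*(J - 8*N) = -3*J + 24*N)
W*(Z(m(0, 2), 6*0 + 2) - 13) = -9*((-3*8/3 + 24*(6*0 + 2)) - 13) = -9*((-8 + 24*(0 + 2)) - 13) = -9*((-8 + 24*2) - 13) = -9*((-8 + 48) - 13) = -9*(40 - 13) = -9*27 = -243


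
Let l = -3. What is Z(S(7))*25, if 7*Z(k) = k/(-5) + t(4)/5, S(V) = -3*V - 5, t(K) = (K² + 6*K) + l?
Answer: 45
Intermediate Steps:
t(K) = -3 + K² + 6*K (t(K) = (K² + 6*K) - 3 = -3 + K² + 6*K)
S(V) = -5 - 3*V
Z(k) = 37/35 - k/35 (Z(k) = (k/(-5) + (-3 + 4² + 6*4)/5)/7 = (k*(-⅕) + (-3 + 16 + 24)*(⅕))/7 = (-k/5 + 37*(⅕))/7 = (-k/5 + 37/5)/7 = (37/5 - k/5)/7 = 37/35 - k/35)
Z(S(7))*25 = (37/35 - (-5 - 3*7)/35)*25 = (37/35 - (-5 - 21)/35)*25 = (37/35 - 1/35*(-26))*25 = (37/35 + 26/35)*25 = (9/5)*25 = 45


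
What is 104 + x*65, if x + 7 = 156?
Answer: 9789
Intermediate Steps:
x = 149 (x = -7 + 156 = 149)
104 + x*65 = 104 + 149*65 = 104 + 9685 = 9789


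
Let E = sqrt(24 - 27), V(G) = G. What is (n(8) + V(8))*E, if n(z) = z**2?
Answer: 72*I*sqrt(3) ≈ 124.71*I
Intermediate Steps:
E = I*sqrt(3) (E = sqrt(-3) = I*sqrt(3) ≈ 1.732*I)
(n(8) + V(8))*E = (8**2 + 8)*(I*sqrt(3)) = (64 + 8)*(I*sqrt(3)) = 72*(I*sqrt(3)) = 72*I*sqrt(3)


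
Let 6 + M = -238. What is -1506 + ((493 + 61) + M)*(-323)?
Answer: -101636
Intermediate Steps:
M = -244 (M = -6 - 238 = -244)
-1506 + ((493 + 61) + M)*(-323) = -1506 + ((493 + 61) - 244)*(-323) = -1506 + (554 - 244)*(-323) = -1506 + 310*(-323) = -1506 - 100130 = -101636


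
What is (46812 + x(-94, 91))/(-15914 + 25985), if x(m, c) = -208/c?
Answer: 327668/70497 ≈ 4.6480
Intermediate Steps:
(46812 + x(-94, 91))/(-15914 + 25985) = (46812 - 208/91)/(-15914 + 25985) = (46812 - 208*1/91)/10071 = (46812 - 16/7)*(1/10071) = (327668/7)*(1/10071) = 327668/70497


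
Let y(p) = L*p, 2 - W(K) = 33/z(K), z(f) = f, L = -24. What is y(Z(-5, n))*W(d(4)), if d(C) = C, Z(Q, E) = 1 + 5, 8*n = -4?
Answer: 900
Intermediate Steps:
n = -½ (n = (⅛)*(-4) = -½ ≈ -0.50000)
Z(Q, E) = 6
W(K) = 2 - 33/K
y(p) = -24*p
y(Z(-5, n))*W(d(4)) = (-24*6)*(2 - 33/4) = -144*(2 - 33*¼) = -144*(2 - 33/4) = -144*(-25/4) = 900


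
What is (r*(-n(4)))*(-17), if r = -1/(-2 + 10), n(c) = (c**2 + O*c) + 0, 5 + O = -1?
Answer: 17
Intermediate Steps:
O = -6 (O = -5 - 1 = -6)
n(c) = c**2 - 6*c (n(c) = (c**2 - 6*c) + 0 = c**2 - 6*c)
r = -1/8 ≈ -0.12500
(r*(-n(4)))*(-17) = -(-1)*4*(-6 + 4)/8*(-17) = -(-1)*4*(-2)/8*(-17) = -(-1)*(-8)/8*(-17) = -1/8*8*(-17) = -1*(-17) = 17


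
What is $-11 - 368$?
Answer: $-379$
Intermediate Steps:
$-11 - 368 = -379$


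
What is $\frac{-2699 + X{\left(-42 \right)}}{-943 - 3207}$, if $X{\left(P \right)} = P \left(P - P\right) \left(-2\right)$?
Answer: $\frac{2699}{4150} \approx 0.65036$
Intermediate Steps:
$X{\left(P \right)} = 0$ ($X{\left(P \right)} = P 0 \left(-2\right) = 0 \left(-2\right) = 0$)
$\frac{-2699 + X{\left(-42 \right)}}{-943 - 3207} = \frac{-2699 + 0}{-943 - 3207} = - \frac{2699}{-4150} = \left(-2699\right) \left(- \frac{1}{4150}\right) = \frac{2699}{4150}$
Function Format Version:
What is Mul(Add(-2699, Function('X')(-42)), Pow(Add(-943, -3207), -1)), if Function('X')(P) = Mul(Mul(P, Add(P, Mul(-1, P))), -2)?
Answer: Rational(2699, 4150) ≈ 0.65036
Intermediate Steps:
Function('X')(P) = 0 (Function('X')(P) = Mul(Mul(P, 0), -2) = Mul(0, -2) = 0)
Mul(Add(-2699, Function('X')(-42)), Pow(Add(-943, -3207), -1)) = Mul(Add(-2699, 0), Pow(Add(-943, -3207), -1)) = Mul(-2699, Pow(-4150, -1)) = Mul(-2699, Rational(-1, 4150)) = Rational(2699, 4150)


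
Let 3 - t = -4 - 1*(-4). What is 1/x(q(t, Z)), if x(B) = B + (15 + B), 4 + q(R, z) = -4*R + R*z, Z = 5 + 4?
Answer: 1/37 ≈ 0.027027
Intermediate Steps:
t = 3 (t = 3 - (-4 - 1*(-4)) = 3 - (-4 + 4) = 3 - 1*0 = 3 + 0 = 3)
Z = 9
q(R, z) = -4 - 4*R + R*z (q(R, z) = -4 + (-4*R + R*z) = -4 - 4*R + R*z)
x(B) = 15 + 2*B
1/x(q(t, Z)) = 1/(15 + 2*(-4 - 4*3 + 3*9)) = 1/(15 + 2*(-4 - 12 + 27)) = 1/(15 + 2*11) = 1/(15 + 22) = 1/37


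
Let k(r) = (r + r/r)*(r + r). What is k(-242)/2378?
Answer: 58322/1189 ≈ 49.051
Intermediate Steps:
k(r) = 2*r*(1 + r) (k(r) = (r + 1)*(2*r) = (1 + r)*(2*r) = 2*r*(1 + r))
k(-242)/2378 = (2*(-242)*(1 - 242))/2378 = (2*(-242)*(-241))*(1/2378) = 116644*(1/2378) = 58322/1189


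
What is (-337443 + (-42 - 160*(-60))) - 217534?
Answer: -545419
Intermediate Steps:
(-337443 + (-42 - 160*(-60))) - 217534 = (-337443 + (-42 + 9600)) - 217534 = (-337443 + 9558) - 217534 = -327885 - 217534 = -545419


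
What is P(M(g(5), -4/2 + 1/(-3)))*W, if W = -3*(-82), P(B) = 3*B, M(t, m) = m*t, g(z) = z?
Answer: -8610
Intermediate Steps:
W = 246
P(M(g(5), -4/2 + 1/(-3)))*W = (3*((-4/2 + 1/(-3))*5))*246 = (3*((-4*1/2 + 1*(-1/3))*5))*246 = (3*((-2 - 1/3)*5))*246 = (3*(-7/3*5))*246 = (3*(-35/3))*246 = -35*246 = -8610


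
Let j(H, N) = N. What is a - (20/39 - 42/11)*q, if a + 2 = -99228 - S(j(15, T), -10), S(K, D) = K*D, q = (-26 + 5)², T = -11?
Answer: -13997174/143 ≈ -97882.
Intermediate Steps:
q = 441 (q = (-21)² = 441)
S(K, D) = D*K
a = -99340 (a = -2 + (-99228 - (-10)*(-11)) = -2 + (-99228 - 1*110) = -2 + (-99228 - 110) = -2 - 99338 = -99340)
a - (20/39 - 42/11)*q = -99340 - (20/39 - 42/11)*441 = -99340 - (-1418)*441/429 = -99340 - 1*(-208446/143) = -99340 + 208446/143 = -13997174/143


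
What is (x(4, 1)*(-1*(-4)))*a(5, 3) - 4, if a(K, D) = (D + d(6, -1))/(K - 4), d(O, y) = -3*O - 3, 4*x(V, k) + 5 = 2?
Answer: 50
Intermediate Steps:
x(V, k) = -3/4 (x(V, k) = -5/4 + (1/4)*2 = -5/4 + 1/2 = -3/4)
d(O, y) = -3 - 3*O
a(K, D) = (-21 + D)/(-4 + K) (a(K, D) = (D + (-3 - 3*6))/(K - 4) = (D + (-3 - 18))/(-4 + K) = (D - 21)/(-4 + K) = (-21 + D)/(-4 + K))
(x(4, 1)*(-1*(-4)))*a(5, 3) - 4 = (-(-3)*(-4)/4)*((-21 + 3)/(-4 + 5)) - 4 = (-3/4*4)*(-18/1) - 4 = -3*(-18) - 4 = 54 - 4 = 50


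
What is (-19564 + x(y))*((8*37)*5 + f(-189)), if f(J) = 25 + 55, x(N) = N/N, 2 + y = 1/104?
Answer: -30518280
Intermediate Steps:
y = -207/104 (y = -2 + 1/104 = -207/104 ≈ -1.9904)
x(N) = 1
f(J) = 80
(-19564 + x(y))*((8*37)*5 + f(-189)) = (-19564 + 1)*((8*37)*5 + 80) = -19563*(296*5 + 80) = -19563*(1480 + 80) = -19563*1560 = -30518280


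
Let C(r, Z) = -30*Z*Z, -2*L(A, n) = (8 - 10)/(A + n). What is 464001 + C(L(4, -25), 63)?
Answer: 344931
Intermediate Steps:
L(A, n) = 1/(A + n) (L(A, n) = -(8 - 10)/(2*(A + n)) = -(-1)/(A + n) = 1/(A + n))
C(r, Z) = -30*Z**2
464001 + C(L(4, -25), 63) = 464001 - 30*63**2 = 464001 - 30*3969 = 464001 - 119070 = 344931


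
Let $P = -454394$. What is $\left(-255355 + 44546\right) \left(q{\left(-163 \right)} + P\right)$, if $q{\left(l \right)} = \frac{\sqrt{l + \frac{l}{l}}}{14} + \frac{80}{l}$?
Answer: $\frac{15613843058318}{163} - \frac{1897281 i \sqrt{2}}{14} \approx 9.579 \cdot 10^{10} - 1.9165 \cdot 10^{5} i$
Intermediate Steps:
$q{\left(l \right)} = \frac{80}{l} + \frac{\sqrt{1 + l}}{14}$ ($q{\left(l \right)} = \sqrt{l + 1} \cdot \frac{1}{14} + \frac{80}{l} = \sqrt{1 + l} \frac{1}{14} + \frac{80}{l} = \frac{\sqrt{1 + l}}{14} + \frac{80}{l} = \frac{80}{l} + \frac{\sqrt{1 + l}}{14}$)
$\left(-255355 + 44546\right) \left(q{\left(-163 \right)} + P\right) = \left(-255355 + 44546\right) \left(\left(\frac{80}{-163} + \frac{\sqrt{1 - 163}}{14}\right) - 454394\right) = - 210809 \left(\left(80 \left(- \frac{1}{163}\right) + \frac{\sqrt{-162}}{14}\right) - 454394\right) = - 210809 \left(\left(- \frac{80}{163} + \frac{9 i \sqrt{2}}{14}\right) - 454394\right) = - 210809 \left(- \frac{74066302}{163} + \frac{9 i \sqrt{2}}{14}\right) = \frac{15613843058318}{163} - \frac{1897281 i \sqrt{2}}{14}$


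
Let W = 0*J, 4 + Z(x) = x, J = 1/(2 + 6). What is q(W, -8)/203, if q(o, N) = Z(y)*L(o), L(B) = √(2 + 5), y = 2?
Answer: -2*√7/203 ≈ -0.026067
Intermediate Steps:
L(B) = √7
J = ⅛ (J = 1/8 = ⅛ ≈ 0.12500)
Z(x) = -4 + x
W = 0 (W = 0*(⅛) = 0)
q(o, N) = -2*√7 (q(o, N) = (-4 + 2)*√7 = -2*√7)
q(W, -8)/203 = -2*√7/203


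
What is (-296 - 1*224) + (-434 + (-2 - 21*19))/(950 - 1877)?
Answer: -481205/927 ≈ -519.10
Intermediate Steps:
(-296 - 1*224) + (-434 + (-2 - 21*19))/(950 - 1877) = (-296 - 224) + (-434 + (-2 - 399))/(-927) = -520 + (-434 - 401)*(-1/927) = -520 - 835*(-1/927) = -520 + 835/927 = -481205/927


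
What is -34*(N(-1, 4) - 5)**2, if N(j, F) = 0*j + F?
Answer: -34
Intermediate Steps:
N(j, F) = F (N(j, F) = 0 + F = F)
-34*(N(-1, 4) - 5)**2 = -34*(4 - 5)**2 = -34*(-1)**2 = -34*1 = -34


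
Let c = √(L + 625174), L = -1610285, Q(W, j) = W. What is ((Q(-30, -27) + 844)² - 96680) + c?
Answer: 565916 + I*√985111 ≈ 5.6592e+5 + 992.53*I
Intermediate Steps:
c = I*√985111 (c = √(-1610285 + 625174) = √(-985111) = I*√985111 ≈ 992.53*I)
((Q(-30, -27) + 844)² - 96680) + c = ((-30 + 844)² - 96680) + I*√985111 = (814² - 96680) + I*√985111 = (662596 - 96680) + I*√985111 = 565916 + I*√985111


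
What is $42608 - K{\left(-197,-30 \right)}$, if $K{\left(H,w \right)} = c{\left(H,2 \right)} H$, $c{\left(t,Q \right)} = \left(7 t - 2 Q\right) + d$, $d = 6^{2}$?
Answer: $-222751$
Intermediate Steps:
$d = 36$
$c{\left(t,Q \right)} = 36 - 2 Q + 7 t$ ($c{\left(t,Q \right)} = \left(7 t - 2 Q\right) + 36 = \left(- 2 Q + 7 t\right) + 36 = 36 - 2 Q + 7 t$)
$K{\left(H,w \right)} = H \left(32 + 7 H\right)$ ($K{\left(H,w \right)} = \left(36 - 4 + 7 H\right) H = \left(32 + 7 H\right) H = H \left(32 + 7 H\right)$)
$42608 - K{\left(-197,-30 \right)} = 42608 - - 197 \left(32 + 7 \left(-197\right)\right) = 42608 - - 197 \left(32 - 1379\right) = 42608 - \left(-197\right) \left(-1347\right) = 42608 - 265359 = -222751$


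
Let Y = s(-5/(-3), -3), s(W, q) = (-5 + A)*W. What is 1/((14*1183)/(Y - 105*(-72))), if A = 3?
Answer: 11335/24843 ≈ 0.45627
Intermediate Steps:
s(W, q) = -2*W (s(W, q) = (-5 + 3)*W = -2*W)
Y = -10/3 (Y = -(-10)/(-3) = -(-10)*(-1)/3 = -2*5/3 = -10/3 ≈ -3.3333)
1/((14*1183)/(Y - 105*(-72))) = 1/((14*1183)/(-10/3 - 105*(-72))) = 1/(16562/(-10/3 + 7560)) = 1/(16562/(22670/3)) = 1/(16562*(3/22670)) = 1/(24843/11335) = 11335/24843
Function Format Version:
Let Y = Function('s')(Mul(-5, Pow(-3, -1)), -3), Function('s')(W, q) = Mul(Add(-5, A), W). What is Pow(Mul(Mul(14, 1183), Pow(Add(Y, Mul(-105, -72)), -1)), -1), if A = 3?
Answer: Rational(11335, 24843) ≈ 0.45627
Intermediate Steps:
Function('s')(W, q) = Mul(-2, W) (Function('s')(W, q) = Mul(Add(-5, 3), W) = Mul(-2, W))
Y = Rational(-10, 3) (Y = Mul(-2, Mul(-5, Pow(-3, -1))) = Mul(-2, Mul(-5, Rational(-1, 3))) = Mul(-2, Rational(5, 3)) = Rational(-10, 3) ≈ -3.3333)
Pow(Mul(Mul(14, 1183), Pow(Add(Y, Mul(-105, -72)), -1)), -1) = Pow(Mul(Mul(14, 1183), Pow(Add(Rational(-10, 3), Mul(-105, -72)), -1)), -1) = Pow(Mul(16562, Pow(Add(Rational(-10, 3), 7560), -1)), -1) = Pow(Mul(16562, Pow(Rational(22670, 3), -1)), -1) = Pow(Mul(16562, Rational(3, 22670)), -1) = Pow(Rational(24843, 11335), -1) = Rational(11335, 24843)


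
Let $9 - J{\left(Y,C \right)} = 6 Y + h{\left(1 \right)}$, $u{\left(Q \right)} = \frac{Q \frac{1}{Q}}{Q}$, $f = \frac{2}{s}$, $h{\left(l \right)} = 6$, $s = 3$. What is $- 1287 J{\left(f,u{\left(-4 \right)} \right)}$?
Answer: $1287$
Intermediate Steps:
$f = \frac{2}{3} \approx 0.66667$
$u{\left(Q \right)} = \frac{1}{Q}$ ($u{\left(Q \right)} = 1 \frac{1}{Q} = \frac{1}{Q}$)
$J{\left(Y,C \right)} = 3 - 6 Y$ ($J{\left(Y,C \right)} = 9 - \left(6 Y + 6\right) = 9 - \left(6 + 6 Y\right) = 3 - 6 Y$)
$- 1287 J{\left(f,u{\left(-4 \right)} \right)} = - 1287 \left(3 - 4\right) = \left(-1287\right) \left(-1\right) = 1287$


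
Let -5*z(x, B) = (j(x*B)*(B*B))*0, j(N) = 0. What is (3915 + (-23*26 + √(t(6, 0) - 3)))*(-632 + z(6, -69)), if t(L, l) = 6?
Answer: -2096344 - 632*√3 ≈ -2.0974e+6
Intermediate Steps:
z(x, B) = 0 (z(x, B) = -0*(B*B)*0/5 = -0*B²*0/5 = -0*0 = -⅕*0 = 0)
(3915 + (-23*26 + √(t(6, 0) - 3)))*(-632 + z(6, -69)) = (3915 + (-23*26 + √(6 - 3)))*(-632 + 0) = (3915 + (-598 + √3))*(-632) = (3317 + √3)*(-632) = -2096344 - 632*√3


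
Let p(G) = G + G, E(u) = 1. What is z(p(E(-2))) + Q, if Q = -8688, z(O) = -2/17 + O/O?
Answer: -147681/17 ≈ -8687.1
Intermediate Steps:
p(G) = 2*G
z(O) = 15/17 (z(O) = -2*1/17 + 1 = -2/17 + 1 = 15/17)
z(p(E(-2))) + Q = 15/17 - 8688 = -147681/17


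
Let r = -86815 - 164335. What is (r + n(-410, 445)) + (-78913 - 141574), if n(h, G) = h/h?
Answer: -471636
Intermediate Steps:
n(h, G) = 1
r = -251150
(r + n(-410, 445)) + (-78913 - 141574) = (-251150 + 1) + (-78913 - 141574) = -251149 - 220487 = -471636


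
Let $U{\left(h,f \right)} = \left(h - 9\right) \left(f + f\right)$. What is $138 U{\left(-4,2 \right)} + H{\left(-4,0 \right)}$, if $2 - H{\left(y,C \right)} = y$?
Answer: $-7170$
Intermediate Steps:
$U{\left(h,f \right)} = 2 f \left(-9 + h\right)$ ($U{\left(h,f \right)} = \left(-9 + h\right) 2 f = 2 f \left(-9 + h\right)$)
$H{\left(y,C \right)} = 2 - y$
$138 U{\left(-4,2 \right)} + H{\left(-4,0 \right)} = 138 \cdot 2 \cdot 2 \left(-9 - 4\right) + \left(2 - -4\right) = 138 \cdot 2 \cdot 2 \left(-13\right) + \left(2 + 4\right) = 138 \left(-52\right) + 6 = -7176 + 6 = -7170$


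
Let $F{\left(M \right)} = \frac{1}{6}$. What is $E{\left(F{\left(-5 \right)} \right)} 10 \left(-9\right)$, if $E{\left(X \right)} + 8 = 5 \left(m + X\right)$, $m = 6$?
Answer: $-2055$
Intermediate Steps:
$F{\left(M \right)} = \frac{1}{6}$
$E{\left(X \right)} = 22 + 5 X$ ($E{\left(X \right)} = -8 + 5 \left(6 + X\right) = -8 + \left(30 + 5 X\right) = 22 + 5 X$)
$E{\left(F{\left(-5 \right)} \right)} 10 \left(-9\right) = \left(22 + 5 \cdot \frac{1}{6}\right) 10 \left(-9\right) = \left(22 + \frac{5}{6}\right) 10 \left(-9\right) = \frac{137}{6} \cdot 10 \left(-9\right) = \frac{685}{3} \left(-9\right) = -2055$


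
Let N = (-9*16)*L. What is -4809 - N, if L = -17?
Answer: -7257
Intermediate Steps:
N = 2448 (N = -9*16*(-17) = -144*(-17) = 2448)
-4809 - N = -4809 - 1*2448 = -4809 - 2448 = -7257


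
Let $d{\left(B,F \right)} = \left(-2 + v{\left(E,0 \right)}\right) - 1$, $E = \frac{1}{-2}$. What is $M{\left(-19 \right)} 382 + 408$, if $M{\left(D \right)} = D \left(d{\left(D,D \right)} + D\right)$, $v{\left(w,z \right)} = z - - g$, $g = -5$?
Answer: $196374$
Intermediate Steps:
$E = - \frac{1}{2} \approx -0.5$
$v{\left(w,z \right)} = -5 + z$ ($v{\left(w,z \right)} = z - \left(-1\right) \left(-5\right) = z - 5 = -5 + z$)
$d{\left(B,F \right)} = -8$ ($d{\left(B,F \right)} = \left(-2 + \left(-5 + 0\right)\right) - 1 = \left(-2 - 5\right) - 1 = -7 - 1 = -8$)
$M{\left(D \right)} = D \left(-8 + D\right)$
$M{\left(-19 \right)} 382 + 408 = - 19 \left(-8 - 19\right) 382 + 408 = \left(-19\right) \left(-27\right) 382 + 408 = 513 \cdot 382 + 408 = 195966 + 408 = 196374$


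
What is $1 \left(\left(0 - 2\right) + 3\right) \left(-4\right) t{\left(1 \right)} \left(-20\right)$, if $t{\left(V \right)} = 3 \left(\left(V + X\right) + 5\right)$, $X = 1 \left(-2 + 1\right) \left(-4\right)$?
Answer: $2400$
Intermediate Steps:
$X = 4$ ($X = 1 \left(-1\right) \left(-4\right) = \left(-1\right) \left(-4\right) = 4$)
$t{\left(V \right)} = 27 + 3 V$ ($t{\left(V \right)} = 3 \left(\left(V + 4\right) + 5\right) = 3 \left(\left(4 + V\right) + 5\right) = 3 \left(9 + V\right) = 27 + 3 V$)
$1 \left(\left(0 - 2\right) + 3\right) \left(-4\right) t{\left(1 \right)} \left(-20\right) = 1 \left(\left(0 - 2\right) + 3\right) \left(-4\right) \left(27 + 3 \cdot 1\right) \left(-20\right) = 1 \left(-2 + 3\right) \left(-4\right) \left(27 + 3\right) \left(-20\right) = 1 \cdot 1 \left(-4\right) 30 \left(-20\right) = 1 \left(-4\right) 30 \left(-20\right) = \left(-4\right) 30 \left(-20\right) = \left(-120\right) \left(-20\right) = 2400$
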